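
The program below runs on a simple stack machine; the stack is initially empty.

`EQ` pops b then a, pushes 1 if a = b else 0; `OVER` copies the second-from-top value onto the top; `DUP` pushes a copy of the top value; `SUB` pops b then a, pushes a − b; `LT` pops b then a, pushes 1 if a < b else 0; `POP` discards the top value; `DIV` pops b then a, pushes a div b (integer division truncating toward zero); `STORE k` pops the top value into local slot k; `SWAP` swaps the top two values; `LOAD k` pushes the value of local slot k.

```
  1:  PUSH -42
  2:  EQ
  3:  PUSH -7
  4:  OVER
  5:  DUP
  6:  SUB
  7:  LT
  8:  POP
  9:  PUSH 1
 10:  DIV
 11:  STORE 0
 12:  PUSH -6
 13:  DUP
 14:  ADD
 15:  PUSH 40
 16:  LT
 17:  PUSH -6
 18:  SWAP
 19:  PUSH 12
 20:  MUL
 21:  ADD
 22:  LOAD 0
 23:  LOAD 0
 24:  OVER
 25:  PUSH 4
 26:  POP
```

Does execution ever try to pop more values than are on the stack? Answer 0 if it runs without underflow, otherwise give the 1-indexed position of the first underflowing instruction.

2

PUSH -42 : [-42]
EQ  — needs 2 operands, stack has 1 → underflow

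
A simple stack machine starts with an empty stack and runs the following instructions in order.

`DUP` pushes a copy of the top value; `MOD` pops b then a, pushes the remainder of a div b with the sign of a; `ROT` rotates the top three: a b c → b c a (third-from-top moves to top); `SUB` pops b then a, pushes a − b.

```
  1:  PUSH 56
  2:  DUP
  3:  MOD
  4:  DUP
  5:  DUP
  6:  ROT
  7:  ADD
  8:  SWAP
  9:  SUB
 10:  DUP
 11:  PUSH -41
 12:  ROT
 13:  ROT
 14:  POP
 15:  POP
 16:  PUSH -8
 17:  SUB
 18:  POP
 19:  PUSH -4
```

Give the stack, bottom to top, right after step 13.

[-41, 0, 0]

PUSH 56   56
DUP       56 56
MOD       0
DUP       0 0
DUP       0 0 0
ROT       0 0 0
ADD       0 0
SWAP      0 0
SUB       0
DUP       0 0
PUSH -41  0 0 -41
ROT       0 -41 0
ROT       -41 0 0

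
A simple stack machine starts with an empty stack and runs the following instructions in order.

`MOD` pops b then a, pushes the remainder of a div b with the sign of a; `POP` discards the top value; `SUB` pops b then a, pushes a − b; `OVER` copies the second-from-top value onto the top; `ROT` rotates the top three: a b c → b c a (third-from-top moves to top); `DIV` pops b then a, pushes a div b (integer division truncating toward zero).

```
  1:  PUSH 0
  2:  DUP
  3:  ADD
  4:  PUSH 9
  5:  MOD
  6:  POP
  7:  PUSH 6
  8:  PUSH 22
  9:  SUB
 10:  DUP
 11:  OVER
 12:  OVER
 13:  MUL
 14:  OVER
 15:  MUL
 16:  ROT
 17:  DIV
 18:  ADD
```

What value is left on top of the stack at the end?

240

PUSH 0  : [0]
DUP     : [0, 0]
ADD     : [0]
PUSH 9  : [0, 9]
MOD     : [0]
POP     : []
PUSH 6  : [6]
PUSH 22 : [6, 22]
SUB     : [-16]
DUP     : [-16, -16]
OVER    : [-16, -16, -16]
OVER    : [-16, -16, -16, -16]
MUL     : [-16, -16, 256]
OVER    : [-16, -16, 256, -16]
MUL     : [-16, -16, -4096]
ROT     : [-16, -4096, -16]
DIV     : [-16, 256]
ADD     : [240]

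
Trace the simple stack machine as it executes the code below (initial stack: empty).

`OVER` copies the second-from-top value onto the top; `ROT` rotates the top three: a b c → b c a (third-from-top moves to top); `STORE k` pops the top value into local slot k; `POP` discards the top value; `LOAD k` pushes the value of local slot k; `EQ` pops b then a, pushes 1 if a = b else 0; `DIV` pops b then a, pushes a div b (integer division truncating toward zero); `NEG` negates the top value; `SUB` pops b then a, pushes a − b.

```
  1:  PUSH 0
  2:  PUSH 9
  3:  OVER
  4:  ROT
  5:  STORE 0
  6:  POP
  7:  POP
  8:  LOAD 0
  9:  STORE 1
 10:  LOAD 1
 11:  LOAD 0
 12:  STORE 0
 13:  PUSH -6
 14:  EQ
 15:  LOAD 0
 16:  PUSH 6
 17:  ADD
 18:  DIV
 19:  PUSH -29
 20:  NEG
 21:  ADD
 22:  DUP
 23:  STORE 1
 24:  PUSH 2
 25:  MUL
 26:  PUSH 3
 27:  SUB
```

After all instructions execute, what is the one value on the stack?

55

PUSH 0   -> 0
PUSH 9   -> 0 9
OVER     -> 0 9 0
ROT      -> 9 0 0
STORE 0  -> 9 0
POP      -> 9
POP      -> (empty)
LOAD 0   -> 0
STORE 1  -> (empty)
LOAD 1   -> 0
LOAD 0   -> 0 0
STORE 0  -> 0
PUSH -6  -> 0 -6
EQ       -> 0
LOAD 0   -> 0 0
PUSH 6   -> 0 0 6
ADD      -> 0 6
DIV      -> 0
PUSH -29 -> 0 -29
NEG      -> 0 29
ADD      -> 29
DUP      -> 29 29
STORE 1  -> 29
PUSH 2   -> 29 2
MUL      -> 58
PUSH 3   -> 58 3
SUB      -> 55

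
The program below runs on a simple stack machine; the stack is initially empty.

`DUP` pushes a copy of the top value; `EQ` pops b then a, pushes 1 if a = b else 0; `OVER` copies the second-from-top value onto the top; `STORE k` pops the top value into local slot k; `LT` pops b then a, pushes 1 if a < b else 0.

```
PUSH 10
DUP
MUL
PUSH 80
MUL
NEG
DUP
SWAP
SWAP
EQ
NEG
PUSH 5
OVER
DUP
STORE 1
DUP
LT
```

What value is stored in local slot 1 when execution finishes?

-1

PUSH 10 -> 10
DUP     -> 10 10
MUL     -> 100
PUSH 80 -> 100 80
MUL     -> 8000
NEG     -> -8000
DUP     -> -8000 -8000
SWAP    -> -8000 -8000
SWAP    -> -8000 -8000
EQ      -> 1
NEG     -> -1
PUSH 5  -> -1 5
OVER    -> -1 5 -1
DUP     -> -1 5 -1 -1
STORE 1 -> -1 5 -1
DUP     -> -1 5 -1 -1
LT      -> -1 5 0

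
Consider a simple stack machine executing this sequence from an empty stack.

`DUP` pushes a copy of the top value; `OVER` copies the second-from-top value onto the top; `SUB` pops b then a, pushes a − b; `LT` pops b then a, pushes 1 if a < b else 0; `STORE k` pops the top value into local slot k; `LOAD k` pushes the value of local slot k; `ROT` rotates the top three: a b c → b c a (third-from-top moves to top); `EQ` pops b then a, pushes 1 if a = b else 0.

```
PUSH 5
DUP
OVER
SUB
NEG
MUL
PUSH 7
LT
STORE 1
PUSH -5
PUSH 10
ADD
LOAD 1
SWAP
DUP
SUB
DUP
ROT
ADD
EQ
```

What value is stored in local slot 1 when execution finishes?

1

PUSH 5  : [5]
DUP     : [5, 5]
OVER    : [5, 5, 5]
SUB     : [5, 0]
NEG     : [5, 0]
MUL     : [0]
PUSH 7  : [0, 7]
LT      : [1]
STORE 1 : []
PUSH -5 : [-5]
PUSH 10 : [-5, 10]
ADD     : [5]
LOAD 1  : [5, 1]
SWAP    : [1, 5]
DUP     : [1, 5, 5]
SUB     : [1, 0]
DUP     : [1, 0, 0]
ROT     : [0, 0, 1]
ADD     : [0, 1]
EQ      : [0]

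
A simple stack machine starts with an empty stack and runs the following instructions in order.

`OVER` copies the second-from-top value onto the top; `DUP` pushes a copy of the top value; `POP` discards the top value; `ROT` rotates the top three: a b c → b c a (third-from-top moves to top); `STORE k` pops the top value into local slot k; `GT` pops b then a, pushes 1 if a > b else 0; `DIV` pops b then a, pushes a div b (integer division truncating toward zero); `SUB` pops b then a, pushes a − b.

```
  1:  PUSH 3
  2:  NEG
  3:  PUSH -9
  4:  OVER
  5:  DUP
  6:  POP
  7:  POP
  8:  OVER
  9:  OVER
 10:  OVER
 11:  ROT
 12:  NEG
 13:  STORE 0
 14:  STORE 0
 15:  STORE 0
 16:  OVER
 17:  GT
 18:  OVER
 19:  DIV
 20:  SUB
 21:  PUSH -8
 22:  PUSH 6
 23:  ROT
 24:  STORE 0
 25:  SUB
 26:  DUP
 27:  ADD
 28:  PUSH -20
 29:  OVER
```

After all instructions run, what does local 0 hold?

-3

PUSH 3   : [3]
NEG      : [-3]
PUSH -9  : [-3, -9]
OVER     : [-3, -9, -3]
DUP      : [-3, -9, -3, -3]
POP      : [-3, -9, -3]
POP      : [-3, -9]
OVER     : [-3, -9, -3]
OVER     : [-3, -9, -3, -9]
OVER     : [-3, -9, -3, -9, -3]
ROT      : [-3, -9, -9, -3, -3]
NEG      : [-3, -9, -9, -3, 3]
STORE 0  : [-3, -9, -9, -3]
STORE 0  : [-3, -9, -9]
STORE 0  : [-3, -9]
OVER     : [-3, -9, -3]
GT       : [-3, 0]
OVER     : [-3, 0, -3]
DIV      : [-3, 0]
SUB      : [-3]
PUSH -8  : [-3, -8]
PUSH 6   : [-3, -8, 6]
ROT      : [-8, 6, -3]
STORE 0  : [-8, 6]
SUB      : [-14]
DUP      : [-14, -14]
ADD      : [-28]
PUSH -20 : [-28, -20]
OVER     : [-28, -20, -28]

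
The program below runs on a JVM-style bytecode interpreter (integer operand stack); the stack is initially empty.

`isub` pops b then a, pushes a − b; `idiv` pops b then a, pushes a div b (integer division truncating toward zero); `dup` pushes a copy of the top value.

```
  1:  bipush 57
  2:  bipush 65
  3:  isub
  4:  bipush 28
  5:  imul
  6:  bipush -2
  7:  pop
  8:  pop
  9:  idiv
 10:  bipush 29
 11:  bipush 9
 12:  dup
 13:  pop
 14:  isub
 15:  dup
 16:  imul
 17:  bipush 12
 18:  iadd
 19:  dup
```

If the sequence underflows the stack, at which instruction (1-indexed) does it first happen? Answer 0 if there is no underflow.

9

bipush 57  [57]
bipush 65  [57, 65]
isub       [-8]
bipush 28  [-8, 28]
imul       [-224]
bipush -2  [-224, -2]
pop        [-224]
pop        []
idiv  — needs 2 operands, stack has 0 → underflow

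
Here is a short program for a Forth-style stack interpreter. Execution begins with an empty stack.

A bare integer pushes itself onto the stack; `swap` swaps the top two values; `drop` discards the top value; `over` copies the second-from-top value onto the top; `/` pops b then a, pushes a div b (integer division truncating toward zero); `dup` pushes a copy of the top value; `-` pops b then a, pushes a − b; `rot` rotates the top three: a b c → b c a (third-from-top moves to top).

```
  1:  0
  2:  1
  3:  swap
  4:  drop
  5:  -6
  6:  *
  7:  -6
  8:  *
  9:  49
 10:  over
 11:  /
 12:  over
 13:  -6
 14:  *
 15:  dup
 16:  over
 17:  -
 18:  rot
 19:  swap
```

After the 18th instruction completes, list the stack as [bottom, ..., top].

[36, -216, 0, 1]

0    : [0]
1    : [0, 1]
swap : [1, 0]
drop : [1]
-6   : [1, -6]
*    : [-6]
-6   : [-6, -6]
*    : [36]
49   : [36, 49]
over : [36, 49, 36]
/    : [36, 1]
over : [36, 1, 36]
-6   : [36, 1, 36, -6]
*    : [36, 1, -216]
dup  : [36, 1, -216, -216]
over : [36, 1, -216, -216, -216]
-    : [36, 1, -216, 0]
rot  : [36, -216, 0, 1]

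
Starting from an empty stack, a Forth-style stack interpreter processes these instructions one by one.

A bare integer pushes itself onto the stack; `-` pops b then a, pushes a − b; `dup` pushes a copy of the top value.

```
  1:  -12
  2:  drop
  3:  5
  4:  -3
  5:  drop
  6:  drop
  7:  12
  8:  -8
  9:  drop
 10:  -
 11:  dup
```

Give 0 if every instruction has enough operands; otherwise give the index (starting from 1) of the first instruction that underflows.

10

-12  → [-12]
drop → []
5    → [5]
-3   → [5, -3]
drop → [5]
drop → []
12   → [12]
-8   → [12, -8]
drop → [12]
-  — needs 2 operands, stack has 1 → underflow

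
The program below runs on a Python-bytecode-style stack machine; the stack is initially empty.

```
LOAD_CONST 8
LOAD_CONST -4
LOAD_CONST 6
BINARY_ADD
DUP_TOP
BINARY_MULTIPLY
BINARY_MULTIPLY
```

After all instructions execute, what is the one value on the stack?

LOAD_CONST 8    → 8
LOAD_CONST -4   → 8 -4
LOAD_CONST 6    → 8 -4 6
BINARY_ADD      → 8 2
DUP_TOP         → 8 2 2
BINARY_MULTIPLY → 8 4
BINARY_MULTIPLY → 32

32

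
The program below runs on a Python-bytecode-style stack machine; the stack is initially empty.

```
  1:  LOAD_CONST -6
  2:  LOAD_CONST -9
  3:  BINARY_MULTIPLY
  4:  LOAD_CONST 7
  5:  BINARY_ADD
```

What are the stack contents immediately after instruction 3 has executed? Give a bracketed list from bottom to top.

LOAD_CONST -6    -6
LOAD_CONST -9    -6 -9
BINARY_MULTIPLY  54

[54]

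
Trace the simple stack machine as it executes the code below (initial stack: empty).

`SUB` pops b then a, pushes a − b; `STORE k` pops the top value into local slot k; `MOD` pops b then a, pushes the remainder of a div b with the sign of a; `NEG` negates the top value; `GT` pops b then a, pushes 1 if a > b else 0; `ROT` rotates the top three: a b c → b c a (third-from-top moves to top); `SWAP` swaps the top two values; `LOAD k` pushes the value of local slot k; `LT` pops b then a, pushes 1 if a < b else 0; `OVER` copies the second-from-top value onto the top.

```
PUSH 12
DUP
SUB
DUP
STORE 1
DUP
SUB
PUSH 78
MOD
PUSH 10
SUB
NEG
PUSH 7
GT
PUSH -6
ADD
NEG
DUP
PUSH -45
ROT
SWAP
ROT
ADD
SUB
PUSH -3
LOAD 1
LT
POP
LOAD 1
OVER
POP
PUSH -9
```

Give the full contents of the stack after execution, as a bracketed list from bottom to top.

PUSH 12   [12]
DUP       [12, 12]
SUB       [0]
DUP       [0, 0]
STORE 1   [0]
DUP       [0, 0]
SUB       [0]
PUSH 78   [0, 78]
MOD       [0]
PUSH 10   [0, 10]
SUB       [-10]
NEG       [10]
PUSH 7    [10, 7]
GT        [1]
PUSH -6   [1, -6]
ADD       [-5]
NEG       [5]
DUP       [5, 5]
PUSH -45  [5, 5, -45]
ROT       [5, -45, 5]
SWAP      [5, 5, -45]
ROT       [5, -45, 5]
ADD       [5, -40]
SUB       [45]
PUSH -3   [45, -3]
LOAD 1    [45, -3, 0]
LT        [45, 1]
POP       [45]
LOAD 1    [45, 0]
OVER      [45, 0, 45]
POP       [45, 0]
PUSH -9   [45, 0, -9]

[45, 0, -9]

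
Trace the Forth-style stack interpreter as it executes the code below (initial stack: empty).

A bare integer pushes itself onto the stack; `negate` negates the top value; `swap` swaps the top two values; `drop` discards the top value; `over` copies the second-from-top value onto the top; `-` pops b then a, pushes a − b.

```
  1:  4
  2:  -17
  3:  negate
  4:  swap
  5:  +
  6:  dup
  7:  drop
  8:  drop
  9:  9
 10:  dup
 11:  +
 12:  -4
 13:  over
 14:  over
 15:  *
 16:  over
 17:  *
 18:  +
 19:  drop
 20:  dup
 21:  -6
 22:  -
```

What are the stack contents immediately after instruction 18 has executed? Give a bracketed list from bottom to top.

4       [4]
-17     [4, -17]
negate  [4, 17]
swap    [17, 4]
+       [21]
dup     [21, 21]
drop    [21]
drop    []
9       [9]
dup     [9, 9]
+       [18]
-4      [18, -4]
over    [18, -4, 18]
over    [18, -4, 18, -4]
*       [18, -4, -72]
over    [18, -4, -72, -4]
*       [18, -4, 288]
+       [18, 284]

[18, 284]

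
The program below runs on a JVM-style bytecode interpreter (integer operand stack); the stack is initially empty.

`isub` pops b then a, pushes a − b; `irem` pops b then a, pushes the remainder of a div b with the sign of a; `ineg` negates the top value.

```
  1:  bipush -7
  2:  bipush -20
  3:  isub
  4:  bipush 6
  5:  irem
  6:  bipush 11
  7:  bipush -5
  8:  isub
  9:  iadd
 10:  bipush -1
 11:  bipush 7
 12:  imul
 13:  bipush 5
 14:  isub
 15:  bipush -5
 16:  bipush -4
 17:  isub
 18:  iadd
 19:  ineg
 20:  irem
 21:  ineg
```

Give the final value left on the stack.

bipush -7  → -7
bipush -20 → -7 -20
isub       → 13
bipush 6   → 13 6
irem       → 1
bipush 11  → 1 11
bipush -5  → 1 11 -5
isub       → 1 16
iadd       → 17
bipush -1  → 17 -1
bipush 7   → 17 -1 7
imul       → 17 -7
bipush 5   → 17 -7 5
isub       → 17 -12
bipush -5  → 17 -12 -5
bipush -4  → 17 -12 -5 -4
isub       → 17 -12 -1
iadd       → 17 -13
ineg       → 17 13
irem       → 4
ineg       → -4

-4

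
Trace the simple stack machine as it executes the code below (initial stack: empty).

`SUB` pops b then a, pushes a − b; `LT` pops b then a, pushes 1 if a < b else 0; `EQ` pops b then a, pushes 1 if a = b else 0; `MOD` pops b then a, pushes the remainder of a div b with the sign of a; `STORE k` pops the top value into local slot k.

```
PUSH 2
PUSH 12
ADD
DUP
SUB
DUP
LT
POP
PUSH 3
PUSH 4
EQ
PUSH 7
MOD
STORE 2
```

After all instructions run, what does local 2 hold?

PUSH 2  → 2
PUSH 12 → 2 12
ADD     → 14
DUP     → 14 14
SUB     → 0
DUP     → 0 0
LT      → 0
POP     → (empty)
PUSH 3  → 3
PUSH 4  → 3 4
EQ      → 0
PUSH 7  → 0 7
MOD     → 0
STORE 2 → (empty)

0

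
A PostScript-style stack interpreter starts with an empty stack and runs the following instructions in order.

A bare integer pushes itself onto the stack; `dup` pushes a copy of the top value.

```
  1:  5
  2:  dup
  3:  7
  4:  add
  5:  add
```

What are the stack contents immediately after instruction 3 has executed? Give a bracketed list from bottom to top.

[5, 5, 7]

5    [5]
dup  [5, 5]
7    [5, 5, 7]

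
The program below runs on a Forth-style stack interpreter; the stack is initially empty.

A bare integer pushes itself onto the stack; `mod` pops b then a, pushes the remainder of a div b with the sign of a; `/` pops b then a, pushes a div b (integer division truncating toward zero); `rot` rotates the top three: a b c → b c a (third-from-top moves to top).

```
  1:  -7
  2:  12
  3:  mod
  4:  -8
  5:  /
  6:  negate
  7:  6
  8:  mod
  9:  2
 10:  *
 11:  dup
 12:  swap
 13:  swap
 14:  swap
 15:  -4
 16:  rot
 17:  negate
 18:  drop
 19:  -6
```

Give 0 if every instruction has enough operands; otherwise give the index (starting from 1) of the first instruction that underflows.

0

-7      [-7]
12      [-7, 12]
mod     [-7]
-8      [-7, -8]
/       [0]
negate  [0]
6       [0, 6]
mod     [0]
2       [0, 2]
*       [0]
dup     [0, 0]
swap    [0, 0]
swap    [0, 0]
swap    [0, 0]
-4      [0, 0, -4]
rot     [0, -4, 0]
negate  [0, -4, 0]
drop    [0, -4]
-6      [0, -4, -6]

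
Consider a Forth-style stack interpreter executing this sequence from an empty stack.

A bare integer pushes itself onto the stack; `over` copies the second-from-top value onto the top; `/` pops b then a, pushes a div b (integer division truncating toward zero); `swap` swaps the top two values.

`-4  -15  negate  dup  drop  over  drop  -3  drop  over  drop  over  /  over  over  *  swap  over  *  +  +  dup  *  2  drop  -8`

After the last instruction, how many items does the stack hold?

-4     -> -4
-15    -> -4 -15
negate -> -4 15
dup    -> -4 15 15
drop   -> -4 15
over   -> -4 15 -4
drop   -> -4 15
-3     -> -4 15 -3
drop   -> -4 15
over   -> -4 15 -4
drop   -> -4 15
over   -> -4 15 -4
/      -> -4 -3
over   -> -4 -3 -4
over   -> -4 -3 -4 -3
*      -> -4 -3 12
swap   -> -4 12 -3
over   -> -4 12 -3 12
*      -> -4 12 -36
+      -> -4 -24
+      -> -28
dup    -> -28 -28
*      -> 784
2      -> 784 2
drop   -> 784
-8     -> 784 -8

2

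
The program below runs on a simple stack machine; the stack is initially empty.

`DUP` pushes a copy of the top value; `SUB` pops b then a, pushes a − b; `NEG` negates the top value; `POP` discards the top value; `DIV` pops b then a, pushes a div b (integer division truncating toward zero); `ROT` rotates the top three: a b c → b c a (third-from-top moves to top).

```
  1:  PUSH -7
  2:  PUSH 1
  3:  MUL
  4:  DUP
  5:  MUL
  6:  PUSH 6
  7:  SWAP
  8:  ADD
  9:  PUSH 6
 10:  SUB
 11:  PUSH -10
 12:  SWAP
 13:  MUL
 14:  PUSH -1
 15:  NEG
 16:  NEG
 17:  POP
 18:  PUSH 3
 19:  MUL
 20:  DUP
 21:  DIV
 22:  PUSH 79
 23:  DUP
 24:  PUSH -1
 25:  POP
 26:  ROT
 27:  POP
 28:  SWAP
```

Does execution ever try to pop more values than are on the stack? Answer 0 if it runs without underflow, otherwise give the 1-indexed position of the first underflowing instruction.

PUSH -7  : -7
PUSH 1   : -7 1
MUL      : -7
DUP      : -7 -7
MUL      : 49
PUSH 6   : 49 6
SWAP     : 6 49
ADD      : 55
PUSH 6   : 55 6
SUB      : 49
PUSH -10 : 49 -10
SWAP     : -10 49
MUL      : -490
PUSH -1  : -490 -1
NEG      : -490 1
NEG      : -490 -1
POP      : -490
PUSH 3   : -490 3
MUL      : -1470
DUP      : -1470 -1470
DIV      : 1
PUSH 79  : 1 79
DUP      : 1 79 79
PUSH -1  : 1 79 79 -1
POP      : 1 79 79
ROT      : 79 79 1
POP      : 79 79
SWAP     : 79 79

0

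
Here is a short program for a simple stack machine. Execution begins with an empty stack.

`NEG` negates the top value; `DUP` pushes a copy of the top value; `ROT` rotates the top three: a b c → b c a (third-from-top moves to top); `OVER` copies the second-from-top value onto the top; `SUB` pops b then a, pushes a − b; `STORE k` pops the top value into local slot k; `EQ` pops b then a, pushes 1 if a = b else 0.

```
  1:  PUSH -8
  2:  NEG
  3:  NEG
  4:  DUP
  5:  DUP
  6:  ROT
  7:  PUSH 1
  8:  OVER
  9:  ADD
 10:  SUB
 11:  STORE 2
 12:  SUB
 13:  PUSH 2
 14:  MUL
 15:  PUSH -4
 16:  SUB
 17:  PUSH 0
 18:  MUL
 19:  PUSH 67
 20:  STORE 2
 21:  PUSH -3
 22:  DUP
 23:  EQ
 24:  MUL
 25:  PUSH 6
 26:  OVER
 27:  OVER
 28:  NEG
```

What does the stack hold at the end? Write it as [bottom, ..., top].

[0, 6, 0, -6]

PUSH -8  -8
NEG      8
NEG      -8
DUP      -8 -8
DUP      -8 -8 -8
ROT      -8 -8 -8
PUSH 1   -8 -8 -8 1
OVER     -8 -8 -8 1 -8
ADD      -8 -8 -8 -7
SUB      -8 -8 -1
STORE 2  -8 -8
SUB      0
PUSH 2   0 2
MUL      0
PUSH -4  0 -4
SUB      4
PUSH 0   4 0
MUL      0
PUSH 67  0 67
STORE 2  0
PUSH -3  0 -3
DUP      0 -3 -3
EQ       0 1
MUL      0
PUSH 6   0 6
OVER     0 6 0
OVER     0 6 0 6
NEG      0 6 0 -6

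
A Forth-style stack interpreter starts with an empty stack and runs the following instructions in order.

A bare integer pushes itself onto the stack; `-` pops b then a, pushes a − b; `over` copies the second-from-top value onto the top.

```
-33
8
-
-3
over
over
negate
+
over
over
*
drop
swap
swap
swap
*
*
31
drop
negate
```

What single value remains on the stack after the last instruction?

4674

-33    -> [-33]
8      -> [-33, 8]
-      -> [-41]
-3     -> [-41, -3]
over   -> [-41, -3, -41]
over   -> [-41, -3, -41, -3]
negate -> [-41, -3, -41, 3]
+      -> [-41, -3, -38]
over   -> [-41, -3, -38, -3]
over   -> [-41, -3, -38, -3, -38]
*      -> [-41, -3, -38, 114]
drop   -> [-41, -3, -38]
swap   -> [-41, -38, -3]
swap   -> [-41, -3, -38]
swap   -> [-41, -38, -3]
*      -> [-41, 114]
*      -> [-4674]
31     -> [-4674, 31]
drop   -> [-4674]
negate -> [4674]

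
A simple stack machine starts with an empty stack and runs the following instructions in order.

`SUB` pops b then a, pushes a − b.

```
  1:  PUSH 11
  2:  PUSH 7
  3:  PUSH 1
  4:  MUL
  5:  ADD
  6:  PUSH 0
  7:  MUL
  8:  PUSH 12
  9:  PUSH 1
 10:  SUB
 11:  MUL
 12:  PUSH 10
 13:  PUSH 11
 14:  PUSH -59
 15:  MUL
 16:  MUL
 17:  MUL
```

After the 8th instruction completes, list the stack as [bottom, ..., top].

[0, 12]

PUSH 11 : 11
PUSH 7  : 11 7
PUSH 1  : 11 7 1
MUL     : 11 7
ADD     : 18
PUSH 0  : 18 0
MUL     : 0
PUSH 12 : 0 12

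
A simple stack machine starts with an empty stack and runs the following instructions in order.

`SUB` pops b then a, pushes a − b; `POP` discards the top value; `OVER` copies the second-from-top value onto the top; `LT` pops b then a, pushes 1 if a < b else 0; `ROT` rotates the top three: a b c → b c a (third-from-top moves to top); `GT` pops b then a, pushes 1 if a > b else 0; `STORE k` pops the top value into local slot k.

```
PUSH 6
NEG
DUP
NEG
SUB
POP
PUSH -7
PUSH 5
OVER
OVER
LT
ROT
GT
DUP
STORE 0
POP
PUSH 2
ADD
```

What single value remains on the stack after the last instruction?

PUSH 6  : [6]
NEG     : [-6]
DUP     : [-6, -6]
NEG     : [-6, 6]
SUB     : [-12]
POP     : []
PUSH -7 : [-7]
PUSH 5  : [-7, 5]
OVER    : [-7, 5, -7]
OVER    : [-7, 5, -7, 5]
LT      : [-7, 5, 1]
ROT     : [5, 1, -7]
GT      : [5, 1]
DUP     : [5, 1, 1]
STORE 0 : [5, 1]
POP     : [5]
PUSH 2  : [5, 2]
ADD     : [7]

7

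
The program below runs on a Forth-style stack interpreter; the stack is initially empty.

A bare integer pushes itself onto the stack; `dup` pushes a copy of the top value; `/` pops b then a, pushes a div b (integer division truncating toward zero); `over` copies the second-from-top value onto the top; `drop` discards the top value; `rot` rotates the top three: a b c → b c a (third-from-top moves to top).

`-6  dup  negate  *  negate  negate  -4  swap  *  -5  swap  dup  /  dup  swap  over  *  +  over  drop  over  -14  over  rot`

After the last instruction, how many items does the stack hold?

5

-6      -6
dup     -6 -6
negate  -6 6
*       -36
negate  36
negate  -36
-4      -36 -4
swap    -4 -36
*       144
-5      144 -5
swap    -5 144
dup     -5 144 144
/       -5 1
dup     -5 1 1
swap    -5 1 1
over    -5 1 1 1
*       -5 1 1
+       -5 2
over    -5 2 -5
drop    -5 2
over    -5 2 -5
-14     -5 2 -5 -14
over    -5 2 -5 -14 -5
rot     -5 2 -14 -5 -5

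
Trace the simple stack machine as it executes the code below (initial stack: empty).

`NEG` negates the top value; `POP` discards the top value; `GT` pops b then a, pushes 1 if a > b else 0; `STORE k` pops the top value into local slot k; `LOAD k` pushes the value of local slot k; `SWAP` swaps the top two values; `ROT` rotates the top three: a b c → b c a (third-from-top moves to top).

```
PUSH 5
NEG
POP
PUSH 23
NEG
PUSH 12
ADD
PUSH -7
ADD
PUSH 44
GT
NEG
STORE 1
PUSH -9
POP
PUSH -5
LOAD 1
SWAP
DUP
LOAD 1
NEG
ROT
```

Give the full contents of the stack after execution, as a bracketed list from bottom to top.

PUSH 5  -> [5]
NEG     -> [-5]
POP     -> []
PUSH 23 -> [23]
NEG     -> [-23]
PUSH 12 -> [-23, 12]
ADD     -> [-11]
PUSH -7 -> [-11, -7]
ADD     -> [-18]
PUSH 44 -> [-18, 44]
GT      -> [0]
NEG     -> [0]
STORE 1 -> []
PUSH -9 -> [-9]
POP     -> []
PUSH -5 -> [-5]
LOAD 1  -> [-5, 0]
SWAP    -> [0, -5]
DUP     -> [0, -5, -5]
LOAD 1  -> [0, -5, -5, 0]
NEG     -> [0, -5, -5, 0]
ROT     -> [0, -5, 0, -5]

[0, -5, 0, -5]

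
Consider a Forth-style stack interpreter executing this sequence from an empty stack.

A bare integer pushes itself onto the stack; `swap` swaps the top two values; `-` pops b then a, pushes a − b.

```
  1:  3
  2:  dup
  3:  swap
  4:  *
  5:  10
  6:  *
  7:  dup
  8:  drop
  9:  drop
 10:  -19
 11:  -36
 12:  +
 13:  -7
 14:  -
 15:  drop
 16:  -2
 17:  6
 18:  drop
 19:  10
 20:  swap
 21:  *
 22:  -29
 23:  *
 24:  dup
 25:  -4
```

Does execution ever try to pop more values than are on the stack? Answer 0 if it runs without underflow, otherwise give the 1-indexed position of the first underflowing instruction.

3    : 3
dup  : 3 3
swap : 3 3
*    : 9
10   : 9 10
*    : 90
dup  : 90 90
drop : 90
drop : (empty)
-19  : -19
-36  : -19 -36
+    : -55
-7   : -55 -7
-    : -48
drop : (empty)
-2   : -2
6    : -2 6
drop : -2
10   : -2 10
swap : 10 -2
*    : -20
-29  : -20 -29
*    : 580
dup  : 580 580
-4   : 580 580 -4

0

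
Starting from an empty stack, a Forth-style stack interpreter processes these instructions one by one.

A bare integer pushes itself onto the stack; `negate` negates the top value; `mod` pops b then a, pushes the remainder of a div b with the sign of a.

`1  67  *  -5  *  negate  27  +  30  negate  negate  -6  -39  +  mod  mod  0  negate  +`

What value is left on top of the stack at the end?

2

1      → 1
67     → 1 67
*      → 67
-5     → 67 -5
*      → -335
negate → 335
27     → 335 27
+      → 362
30     → 362 30
negate → 362 -30
negate → 362 30
-6     → 362 30 -6
-39    → 362 30 -6 -39
+      → 362 30 -45
mod    → 362 30
mod    → 2
0      → 2 0
negate → 2 0
+      → 2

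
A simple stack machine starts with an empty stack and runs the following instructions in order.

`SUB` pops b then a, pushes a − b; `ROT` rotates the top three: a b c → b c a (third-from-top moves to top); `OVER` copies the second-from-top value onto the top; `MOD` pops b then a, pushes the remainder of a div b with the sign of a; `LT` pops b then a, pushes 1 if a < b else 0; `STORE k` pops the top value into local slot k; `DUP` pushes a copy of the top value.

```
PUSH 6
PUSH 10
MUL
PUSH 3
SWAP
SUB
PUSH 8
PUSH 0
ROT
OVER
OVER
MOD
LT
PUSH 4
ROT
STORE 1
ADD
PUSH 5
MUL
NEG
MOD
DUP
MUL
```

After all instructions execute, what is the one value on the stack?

64

PUSH 6  → [6]
PUSH 10 → [6, 10]
MUL     → [60]
PUSH 3  → [60, 3]
SWAP    → [3, 60]
SUB     → [-57]
PUSH 8  → [-57, 8]
PUSH 0  → [-57, 8, 0]
ROT     → [8, 0, -57]
OVER    → [8, 0, -57, 0]
OVER    → [8, 0, -57, 0, -57]
MOD     → [8, 0, -57, 0]
LT      → [8, 0, 1]
PUSH 4  → [8, 0, 1, 4]
ROT     → [8, 1, 4, 0]
STORE 1 → [8, 1, 4]
ADD     → [8, 5]
PUSH 5  → [8, 5, 5]
MUL     → [8, 25]
NEG     → [8, -25]
MOD     → [8]
DUP     → [8, 8]
MUL     → [64]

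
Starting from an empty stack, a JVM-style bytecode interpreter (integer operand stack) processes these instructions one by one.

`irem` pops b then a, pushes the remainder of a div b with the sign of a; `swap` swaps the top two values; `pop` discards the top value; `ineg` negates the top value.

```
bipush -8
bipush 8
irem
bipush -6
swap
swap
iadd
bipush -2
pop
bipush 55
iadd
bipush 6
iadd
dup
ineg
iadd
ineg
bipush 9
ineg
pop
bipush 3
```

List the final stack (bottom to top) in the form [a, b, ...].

[0, 3]

bipush -8 -> -8
bipush 8  -> -8 8
irem      -> 0
bipush -6 -> 0 -6
swap      -> -6 0
swap      -> 0 -6
iadd      -> -6
bipush -2 -> -6 -2
pop       -> -6
bipush 55 -> -6 55
iadd      -> 49
bipush 6  -> 49 6
iadd      -> 55
dup       -> 55 55
ineg      -> 55 -55
iadd      -> 0
ineg      -> 0
bipush 9  -> 0 9
ineg      -> 0 -9
pop       -> 0
bipush 3  -> 0 3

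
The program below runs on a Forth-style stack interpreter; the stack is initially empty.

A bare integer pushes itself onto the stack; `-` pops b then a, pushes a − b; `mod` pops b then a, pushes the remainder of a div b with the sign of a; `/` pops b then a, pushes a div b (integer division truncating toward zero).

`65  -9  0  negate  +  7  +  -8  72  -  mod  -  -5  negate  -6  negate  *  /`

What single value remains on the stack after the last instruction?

65      [65]
-9      [65, -9]
0       [65, -9, 0]
negate  [65, -9, 0]
+       [65, -9]
7       [65, -9, 7]
+       [65, -2]
-8      [65, -2, -8]
72      [65, -2, -8, 72]
-       [65, -2, -80]
mod     [65, -2]
-       [67]
-5      [67, -5]
negate  [67, 5]
-6      [67, 5, -6]
negate  [67, 5, 6]
*       [67, 30]
/       [2]

2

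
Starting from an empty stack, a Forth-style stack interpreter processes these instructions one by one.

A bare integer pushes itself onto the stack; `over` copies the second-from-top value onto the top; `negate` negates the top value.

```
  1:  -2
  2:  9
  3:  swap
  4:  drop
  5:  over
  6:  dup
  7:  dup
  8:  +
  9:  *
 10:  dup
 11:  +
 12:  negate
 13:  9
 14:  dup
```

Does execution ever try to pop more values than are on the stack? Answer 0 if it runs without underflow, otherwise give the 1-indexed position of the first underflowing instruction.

5

-2    [-2]
9     [-2, 9]
swap  [9, -2]
drop  [9]
over  — needs 2 operands, stack has 1 → underflow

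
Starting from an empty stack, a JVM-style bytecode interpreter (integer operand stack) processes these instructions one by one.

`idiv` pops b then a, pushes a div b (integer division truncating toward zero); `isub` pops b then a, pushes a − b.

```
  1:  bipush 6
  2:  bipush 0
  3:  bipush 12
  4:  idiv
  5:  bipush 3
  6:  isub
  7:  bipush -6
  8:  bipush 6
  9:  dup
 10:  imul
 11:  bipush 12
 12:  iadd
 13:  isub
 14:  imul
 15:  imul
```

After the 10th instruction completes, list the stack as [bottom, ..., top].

bipush 6  → 6
bipush 0  → 6 0
bipush 12 → 6 0 12
idiv      → 6 0
bipush 3  → 6 0 3
isub      → 6 -3
bipush -6 → 6 -3 -6
bipush 6  → 6 -3 -6 6
dup       → 6 -3 -6 6 6
imul      → 6 -3 -6 36

[6, -3, -6, 36]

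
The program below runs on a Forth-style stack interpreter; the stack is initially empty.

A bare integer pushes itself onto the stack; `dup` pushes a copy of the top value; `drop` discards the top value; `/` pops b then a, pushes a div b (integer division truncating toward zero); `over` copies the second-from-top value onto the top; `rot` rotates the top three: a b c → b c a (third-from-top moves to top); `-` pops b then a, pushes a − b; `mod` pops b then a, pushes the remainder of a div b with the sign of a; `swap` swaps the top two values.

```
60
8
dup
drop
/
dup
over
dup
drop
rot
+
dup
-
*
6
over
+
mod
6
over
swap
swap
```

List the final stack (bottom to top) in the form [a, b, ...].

[0, 6, 0]

60   -> [60]
8    -> [60, 8]
dup  -> [60, 8, 8]
drop -> [60, 8]
/    -> [7]
dup  -> [7, 7]
over -> [7, 7, 7]
dup  -> [7, 7, 7, 7]
drop -> [7, 7, 7]
rot  -> [7, 7, 7]
+    -> [7, 14]
dup  -> [7, 14, 14]
-    -> [7, 0]
*    -> [0]
6    -> [0, 6]
over -> [0, 6, 0]
+    -> [0, 6]
mod  -> [0]
6    -> [0, 6]
over -> [0, 6, 0]
swap -> [0, 0, 6]
swap -> [0, 6, 0]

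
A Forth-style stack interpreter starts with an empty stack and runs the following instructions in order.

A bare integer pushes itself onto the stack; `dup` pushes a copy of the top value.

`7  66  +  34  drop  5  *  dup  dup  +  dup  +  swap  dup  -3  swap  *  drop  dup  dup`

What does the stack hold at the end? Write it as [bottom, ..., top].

[1460, 365, 365, 365]

7     7
66    7 66
+     73
34    73 34
drop  73
5     73 5
*     365
dup   365 365
dup   365 365 365
+     365 730
dup   365 730 730
+     365 1460
swap  1460 365
dup   1460 365 365
-3    1460 365 365 -3
swap  1460 365 -3 365
*     1460 365 -1095
drop  1460 365
dup   1460 365 365
dup   1460 365 365 365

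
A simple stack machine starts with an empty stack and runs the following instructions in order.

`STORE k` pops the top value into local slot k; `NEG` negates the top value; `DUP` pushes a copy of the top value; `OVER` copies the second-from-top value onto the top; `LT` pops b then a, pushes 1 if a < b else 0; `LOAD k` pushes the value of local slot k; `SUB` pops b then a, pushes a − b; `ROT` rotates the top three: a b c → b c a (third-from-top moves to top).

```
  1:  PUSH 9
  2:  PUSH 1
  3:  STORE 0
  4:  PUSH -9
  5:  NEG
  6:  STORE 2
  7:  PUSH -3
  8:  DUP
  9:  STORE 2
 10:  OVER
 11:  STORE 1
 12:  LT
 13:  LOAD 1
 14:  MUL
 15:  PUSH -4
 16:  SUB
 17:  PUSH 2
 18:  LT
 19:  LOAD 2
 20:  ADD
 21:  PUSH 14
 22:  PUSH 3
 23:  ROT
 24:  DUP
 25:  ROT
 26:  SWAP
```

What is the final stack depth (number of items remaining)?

4

PUSH 9  : [9]
PUSH 1  : [9, 1]
STORE 0 : [9]
PUSH -9 : [9, -9]
NEG     : [9, 9]
STORE 2 : [9]
PUSH -3 : [9, -3]
DUP     : [9, -3, -3]
STORE 2 : [9, -3]
OVER    : [9, -3, 9]
STORE 1 : [9, -3]
LT      : [0]
LOAD 1  : [0, 9]
MUL     : [0]
PUSH -4 : [0, -4]
SUB     : [4]
PUSH 2  : [4, 2]
LT      : [0]
LOAD 2  : [0, -3]
ADD     : [-3]
PUSH 14 : [-3, 14]
PUSH 3  : [-3, 14, 3]
ROT     : [14, 3, -3]
DUP     : [14, 3, -3, -3]
ROT     : [14, -3, -3, 3]
SWAP    : [14, -3, 3, -3]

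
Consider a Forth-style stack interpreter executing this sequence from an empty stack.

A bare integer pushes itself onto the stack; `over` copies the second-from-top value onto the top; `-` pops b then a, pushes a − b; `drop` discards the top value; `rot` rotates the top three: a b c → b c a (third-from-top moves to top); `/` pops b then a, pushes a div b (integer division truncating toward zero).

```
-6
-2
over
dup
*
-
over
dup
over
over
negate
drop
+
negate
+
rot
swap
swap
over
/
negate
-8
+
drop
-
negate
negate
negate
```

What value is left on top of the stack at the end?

44

-6     -> [-6]
-2     -> [-6, -2]
over   -> [-6, -2, -6]
dup    -> [-6, -2, -6, -6]
*      -> [-6, -2, 36]
-      -> [-6, -38]
over   -> [-6, -38, -6]
dup    -> [-6, -38, -6, -6]
over   -> [-6, -38, -6, -6, -6]
over   -> [-6, -38, -6, -6, -6, -6]
negate -> [-6, -38, -6, -6, -6, 6]
drop   -> [-6, -38, -6, -6, -6]
+      -> [-6, -38, -6, -12]
negate -> [-6, -38, -6, 12]
+      -> [-6, -38, 6]
rot    -> [-38, 6, -6]
swap   -> [-38, -6, 6]
swap   -> [-38, 6, -6]
over   -> [-38, 6, -6, 6]
/      -> [-38, 6, -1]
negate -> [-38, 6, 1]
-8     -> [-38, 6, 1, -8]
+      -> [-38, 6, -7]
drop   -> [-38, 6]
-      -> [-44]
negate -> [44]
negate -> [-44]
negate -> [44]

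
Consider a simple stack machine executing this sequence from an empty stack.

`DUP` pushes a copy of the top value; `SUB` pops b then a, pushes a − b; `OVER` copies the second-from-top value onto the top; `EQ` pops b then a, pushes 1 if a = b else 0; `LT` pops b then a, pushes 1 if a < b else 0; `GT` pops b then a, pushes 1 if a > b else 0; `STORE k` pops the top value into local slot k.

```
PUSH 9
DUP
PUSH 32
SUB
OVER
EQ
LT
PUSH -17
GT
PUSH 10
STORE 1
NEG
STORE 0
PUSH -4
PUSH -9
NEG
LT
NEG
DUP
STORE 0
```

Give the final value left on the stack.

PUSH 9    9
DUP       9 9
PUSH 32   9 9 32
SUB       9 -23
OVER      9 -23 9
EQ        9 0
LT        0
PUSH -17  0 -17
GT        1
PUSH 10   1 10
STORE 1   1
NEG       -1
STORE 0   (empty)
PUSH -4   -4
PUSH -9   -4 -9
NEG       -4 9
LT        1
NEG       -1
DUP       -1 -1
STORE 0   -1

-1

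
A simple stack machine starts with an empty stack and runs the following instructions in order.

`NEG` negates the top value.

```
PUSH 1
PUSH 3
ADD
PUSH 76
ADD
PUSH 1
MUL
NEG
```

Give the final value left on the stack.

PUSH 1   [1]
PUSH 3   [1, 3]
ADD      [4]
PUSH 76  [4, 76]
ADD      [80]
PUSH 1   [80, 1]
MUL      [80]
NEG      [-80]

-80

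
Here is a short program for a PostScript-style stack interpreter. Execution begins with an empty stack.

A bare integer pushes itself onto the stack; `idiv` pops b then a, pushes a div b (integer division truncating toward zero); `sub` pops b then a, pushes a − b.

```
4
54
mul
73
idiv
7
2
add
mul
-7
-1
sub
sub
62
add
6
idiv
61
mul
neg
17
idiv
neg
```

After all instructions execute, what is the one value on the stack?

50

4    : [4]
54   : [4, 54]
mul  : [216]
73   : [216, 73]
idiv : [2]
7    : [2, 7]
2    : [2, 7, 2]
add  : [2, 9]
mul  : [18]
-7   : [18, -7]
-1   : [18, -7, -1]
sub  : [18, -6]
sub  : [24]
62   : [24, 62]
add  : [86]
6    : [86, 6]
idiv : [14]
61   : [14, 61]
mul  : [854]
neg  : [-854]
17   : [-854, 17]
idiv : [-50]
neg  : [50]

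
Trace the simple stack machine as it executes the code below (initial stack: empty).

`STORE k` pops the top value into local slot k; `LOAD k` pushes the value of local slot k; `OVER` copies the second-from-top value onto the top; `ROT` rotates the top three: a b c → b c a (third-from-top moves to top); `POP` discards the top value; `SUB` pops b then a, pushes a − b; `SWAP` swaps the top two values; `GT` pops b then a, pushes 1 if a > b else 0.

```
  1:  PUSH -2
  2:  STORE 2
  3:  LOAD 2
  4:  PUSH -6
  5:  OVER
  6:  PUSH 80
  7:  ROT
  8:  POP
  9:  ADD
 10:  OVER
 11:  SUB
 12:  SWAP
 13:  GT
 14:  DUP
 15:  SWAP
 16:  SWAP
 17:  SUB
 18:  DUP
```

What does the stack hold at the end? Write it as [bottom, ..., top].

PUSH -2  -2
STORE 2  (empty)
LOAD 2   -2
PUSH -6  -2 -6
OVER     -2 -6 -2
PUSH 80  -2 -6 -2 80
ROT      -2 -2 80 -6
POP      -2 -2 80
ADD      -2 78
OVER     -2 78 -2
SUB      -2 80
SWAP     80 -2
GT       1
DUP      1 1
SWAP     1 1
SWAP     1 1
SUB      0
DUP      0 0

[0, 0]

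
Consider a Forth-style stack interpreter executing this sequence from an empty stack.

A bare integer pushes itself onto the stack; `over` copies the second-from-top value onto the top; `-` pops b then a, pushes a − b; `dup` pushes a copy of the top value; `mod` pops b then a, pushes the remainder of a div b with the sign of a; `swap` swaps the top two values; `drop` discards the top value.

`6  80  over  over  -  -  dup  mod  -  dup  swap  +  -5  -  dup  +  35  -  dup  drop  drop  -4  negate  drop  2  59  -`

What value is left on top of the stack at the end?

6      → 6
80     → 6 80
over   → 6 80 6
over   → 6 80 6 80
-      → 6 80 -74
-      → 6 154
dup    → 6 154 154
mod    → 6 0
-      → 6
dup    → 6 6
swap   → 6 6
+      → 12
-5     → 12 -5
-      → 17
dup    → 17 17
+      → 34
35     → 34 35
-      → -1
dup    → -1 -1
drop   → -1
drop   → (empty)
-4     → -4
negate → 4
drop   → (empty)
2      → 2
59     → 2 59
-      → -57

-57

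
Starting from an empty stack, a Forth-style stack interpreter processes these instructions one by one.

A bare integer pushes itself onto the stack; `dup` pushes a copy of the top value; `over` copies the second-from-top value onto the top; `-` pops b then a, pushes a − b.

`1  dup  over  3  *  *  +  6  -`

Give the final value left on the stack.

1    -> [1]
dup  -> [1, 1]
over -> [1, 1, 1]
3    -> [1, 1, 1, 3]
*    -> [1, 1, 3]
*    -> [1, 3]
+    -> [4]
6    -> [4, 6]
-    -> [-2]

-2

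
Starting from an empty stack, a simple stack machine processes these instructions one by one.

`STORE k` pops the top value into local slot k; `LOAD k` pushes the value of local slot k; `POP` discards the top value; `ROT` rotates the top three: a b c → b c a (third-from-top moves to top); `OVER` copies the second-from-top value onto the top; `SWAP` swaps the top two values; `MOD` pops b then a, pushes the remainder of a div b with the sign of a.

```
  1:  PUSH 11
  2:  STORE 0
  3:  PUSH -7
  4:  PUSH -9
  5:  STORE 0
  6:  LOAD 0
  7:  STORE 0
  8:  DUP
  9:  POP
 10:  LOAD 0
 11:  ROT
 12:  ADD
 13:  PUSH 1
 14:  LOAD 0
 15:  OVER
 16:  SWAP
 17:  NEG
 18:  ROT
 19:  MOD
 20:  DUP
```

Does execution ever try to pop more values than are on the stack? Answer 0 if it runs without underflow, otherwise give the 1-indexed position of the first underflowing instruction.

PUSH 11  [11]
STORE 0  []
PUSH -7  [-7]
PUSH -9  [-7, -9]
STORE 0  [-7]
LOAD 0   [-7, -9]
STORE 0  [-7]
DUP      [-7, -7]
POP      [-7]
LOAD 0   [-7, -9]
ROT  — needs 3 operands, stack has 2 → underflow

11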